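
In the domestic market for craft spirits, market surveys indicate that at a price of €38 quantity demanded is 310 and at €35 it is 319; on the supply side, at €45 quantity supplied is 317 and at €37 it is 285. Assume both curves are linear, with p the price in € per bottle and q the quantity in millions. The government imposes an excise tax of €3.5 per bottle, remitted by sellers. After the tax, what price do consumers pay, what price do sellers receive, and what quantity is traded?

Consumers pay €43; sellers receive €39.5; quantity = 295.

Demand slope: (319 − 310)/(35 − 38) = -3, so qd = 424 − 3p.
Supply slope: (285 − 317)/(37 − 45) = 4, so qs = 4p + 137.
Before the tax: set 424 − 3p = 4p + 137 → p* = €41, q* = 301.
With the tax collected from sellers, supply shifts: qs = 4(p − 3.5) + 137.
Solving gives q = 295 with consumers paying €43 and sellers receiving €39.5 (the €3.5 wedge).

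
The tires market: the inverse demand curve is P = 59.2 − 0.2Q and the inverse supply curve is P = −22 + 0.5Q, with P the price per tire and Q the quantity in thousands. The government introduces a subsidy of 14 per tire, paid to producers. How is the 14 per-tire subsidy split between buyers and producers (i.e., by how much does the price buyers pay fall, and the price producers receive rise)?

Buyers gain 4 per tire; producers gain 10 per tire.

Rewrite in direct form: Qd = 296 − 5P and Qs = 2P + 44.
Without the subsidy, 296 − 5P = 2P + 44 gives 7P = 252, so P* = 36 and Q* = 116.
With a per-unit subsidy paid to producers, each receives P + 14 per unit sold, so supply becomes Qs = 2(P + 14) + 44.
Solving gives Q = 136 with buyers paying 32 and producers receiving 46 (the 14 wedge).
Gain to buyers: 4; to producers: 10. (They sum to 14.)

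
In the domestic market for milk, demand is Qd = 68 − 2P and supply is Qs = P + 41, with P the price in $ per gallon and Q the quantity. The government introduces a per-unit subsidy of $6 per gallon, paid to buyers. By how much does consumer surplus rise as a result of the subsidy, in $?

Without the subsidy, 68 − 2P = P + 41 gives 3P = 27, so P* = $9 and Q* = 50.
With a per-unit subsidy paid to buyers, each effectively pays P − 6, so demand becomes Qd = 68 − 2(P − 6).
Solving gives Q = 54 with buyers paying $7 and sellers receiving $13 (the $6 wedge).
ΔCS is the trapezoid between Q = 54 and Q = 50 of height $2: ½ · (50 + 54) · 2 = $104.

Consumer surplus rises by $104.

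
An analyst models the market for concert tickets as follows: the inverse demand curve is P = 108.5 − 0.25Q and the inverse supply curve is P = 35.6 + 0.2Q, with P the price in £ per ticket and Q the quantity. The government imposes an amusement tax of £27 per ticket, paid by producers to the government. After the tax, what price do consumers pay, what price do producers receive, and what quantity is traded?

Rewrite in direct form: Qd = 434 − 4P and Qs = 5P − 178.
Without the tax, 434 − 4P = 5P − 178 gives 9P = 612, so P* = £68 and Q* = 162.
With the tax collected from producers, supply shifts: Qs = 5(P − 27) − 178.
New equilibrium: consumers pay £83, producers receive £56, Q = 102. (Wedge: Pb − Ps = 27.)

Consumers pay £83; producers receive £56; quantity = 102.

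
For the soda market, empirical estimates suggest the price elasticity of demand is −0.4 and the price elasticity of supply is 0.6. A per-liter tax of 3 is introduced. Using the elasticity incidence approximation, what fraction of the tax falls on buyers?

Buyers' share ≈ 0.6.

Incidence ratio: buyers' share ≈ εs / (εs + |εd|) = 0.6 / (0.6 + 0.4) = 0.6.
Supply is the more elastic side, so buyers bear the larger share.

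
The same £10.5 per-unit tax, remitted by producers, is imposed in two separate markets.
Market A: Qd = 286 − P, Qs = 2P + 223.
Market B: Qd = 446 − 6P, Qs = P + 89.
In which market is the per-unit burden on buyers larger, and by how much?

Market A: pre-tax P* = £21, Q* = 265; post-tax Q = 258; per-unit burden on buyers = £7.
Market B: pre-tax P* = £51, Q* = 140; post-tax Q = 131; per-unit burden on buyers = £1.5.
Difference: £7 vs £1.5 → market A is larger by £5.5.

Market A, by £5.5.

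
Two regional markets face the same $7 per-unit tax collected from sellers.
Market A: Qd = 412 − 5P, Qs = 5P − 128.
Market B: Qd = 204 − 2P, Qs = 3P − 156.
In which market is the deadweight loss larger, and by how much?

Market A, by $31.85.

Market A: pre-tax P* = $54, Q* = 142; post-tax Q = 124.5; deadweight loss = $61.25.
Market B: pre-tax P* = $72, Q* = 60; post-tax Q = 51.6; deadweight loss = $29.4.
Difference: $61.25 vs $29.4 → market A is larger by $31.85.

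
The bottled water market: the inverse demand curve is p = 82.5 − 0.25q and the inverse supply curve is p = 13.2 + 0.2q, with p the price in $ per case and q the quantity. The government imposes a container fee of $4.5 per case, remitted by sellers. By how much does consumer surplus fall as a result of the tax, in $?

Consumer surplus falls by $372.5.

Inverting to q(p) form: qd = 330 − 4p; qs = 5p − 66.
Without the tax, 330 − 4p = 5p − 66 gives 9p = 396, so p* = $44 and q* = 154.
With the tax collected from sellers, supply shifts: qs = 5(p − 4.5) − 66.
New equilibrium: consumers pay $46.5, sellers receive $42, q = 144. (Wedge: pb − ps = 4.5.)
ΔCS is the trapezoid between Q = 144 and Q = 154 of height $2.5: ½ · (154 + 144) · 2.5 = $372.5.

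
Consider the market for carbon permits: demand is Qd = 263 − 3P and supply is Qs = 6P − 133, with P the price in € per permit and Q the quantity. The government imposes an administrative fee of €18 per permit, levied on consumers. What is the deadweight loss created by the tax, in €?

Before the tax: set 263 − 3P = 6P − 133 → P* = €44, Q* = 131.
With the tax collected from consumers, demand (in seller-price terms) shifts: Qd = 263 − 3(P + 18).
Solving gives Q = 95 with consumers paying €56 and producers receiving €38 (the €18 wedge).
Quantity falls by |ΔQ| = |131 − 95| = 36.
DWL = ½ · t · |ΔQ| = ½ · 18 · 36 = €324.

Deadweight loss = €324.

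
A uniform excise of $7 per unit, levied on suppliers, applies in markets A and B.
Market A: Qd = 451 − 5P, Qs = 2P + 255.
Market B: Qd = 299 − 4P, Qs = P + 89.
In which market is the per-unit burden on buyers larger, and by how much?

Market A, by $0.6.

Market A: pre-tax P* = $28, Q* = 311; post-tax Q = 301; per-unit burden on buyers = $2.
Market B: pre-tax P* = $42, Q* = 131; post-tax Q = 125.4; per-unit burden on buyers = $1.4.
Difference: $2 vs $1.4 → market A is larger by $0.6.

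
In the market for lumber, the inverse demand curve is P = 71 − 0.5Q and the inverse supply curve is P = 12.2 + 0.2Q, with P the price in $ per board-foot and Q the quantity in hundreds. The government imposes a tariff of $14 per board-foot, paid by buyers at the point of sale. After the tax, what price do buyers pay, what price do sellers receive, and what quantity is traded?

Buyers pay $39; sellers receive $25; quantity = 64.

Rewrite in direct form: Qd = 142 − 2P and Qs = 5P − 61.
Before the tax: set 142 − 2P = 5P − 61 → P* = $29, Q* = 84.
With the tax collected from buyers, demand (in seller-price terms) shifts: Qd = 142 − 2(P + 14).
New equilibrium: buyers pay $39, sellers receive $25, Q = 64. (Wedge: Pb − Ps = 14.)
The less price-elastic side of the market bears the larger share of a per-unit tax.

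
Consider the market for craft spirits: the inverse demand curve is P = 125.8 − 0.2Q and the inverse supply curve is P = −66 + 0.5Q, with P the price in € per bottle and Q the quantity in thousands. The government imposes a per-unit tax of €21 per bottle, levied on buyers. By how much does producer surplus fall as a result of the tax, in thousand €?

Producer surplus falls by €3885 thousand.

Rewrite in direct form: Qd = 629 − 5P and Qs = 2P + 132.
Without the tax, 629 − 5P = 2P + 132 gives 7P = 497, so P* = €71 and Q* = 274.
With the tax collected from buyers, demand (in seller-price terms) shifts: Qd = 629 − 5(P + 21).
New equilibrium: buyers pay €77, producers receive €56, Q = 244. (Wedge: Pb − Ps = 21.)
ΔPS is the trapezoid between Q = 244 and Q = 274 of height €15: ½ · (274 + 244) · 15 = €3885.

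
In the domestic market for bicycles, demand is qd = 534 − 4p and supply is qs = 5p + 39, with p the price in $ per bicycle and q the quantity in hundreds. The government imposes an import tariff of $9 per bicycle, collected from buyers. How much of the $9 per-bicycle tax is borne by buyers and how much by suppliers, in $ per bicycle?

Buyers bear $5 per bicycle; suppliers bear $4 per bicycle.

Without the tax, 534 − 4p = 5p + 39 gives 9p = 495, so p* = $55 and q* = 314.
With the tax collected from buyers, demand (in seller-price terms) shifts: qd = 534 − 4(p + 9).
New equilibrium: buyers pay $60, suppliers receive $51, q = 294. (Wedge: pb − ps = 9.)
Burden on buyers: $5; on suppliers: $4. (They sum to $9.)
The less price-elastic side of the market bears the larger share of a per-unit tax.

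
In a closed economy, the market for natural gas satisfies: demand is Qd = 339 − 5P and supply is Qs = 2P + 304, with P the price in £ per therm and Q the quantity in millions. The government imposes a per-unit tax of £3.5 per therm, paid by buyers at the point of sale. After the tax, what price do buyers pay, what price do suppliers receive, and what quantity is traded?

Buyers pay £6; suppliers receive £2.5; quantity = 309.

Without the tax, 339 − 5P = 2P + 304 gives 7P = 35, so P* = £5 and Q* = 314.
With the tax collected from buyers, demand (in seller-price terms) shifts: Qd = 339 − 5(P + 3.5).
New equilibrium: buyers pay £6, suppliers receive £2.5, Q = 309. (Wedge: Pb − Ps = 3.5.)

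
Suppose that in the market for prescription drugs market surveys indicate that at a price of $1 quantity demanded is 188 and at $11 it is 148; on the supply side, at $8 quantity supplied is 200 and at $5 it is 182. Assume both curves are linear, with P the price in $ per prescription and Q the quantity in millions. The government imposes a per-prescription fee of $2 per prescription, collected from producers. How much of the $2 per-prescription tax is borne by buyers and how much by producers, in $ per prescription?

Demand slope: (148 − 188)/(11 − 1) = -4, so Qd = 192 − 4P.
Supply slope: (182 − 200)/(5 − 8) = 6, so Qs = 6P + 152.
Without the tax, 192 − 4P = 6P + 152 gives 10P = 40, so P* = $4 and Q* = 176.
With the tax collected from producers, supply shifts: Qs = 6(P − 2) + 152.
Solving gives Q = 171.2 with buyers paying $5.2 and producers receiving $3.2 (the $2 wedge).
Burden on buyers: $1.2; on producers: $0.8. (They sum to $2.)
The less price-elastic side of the market bears the larger share of a per-unit tax.

Buyers bear $1.2 per prescription; producers bear $0.8 per prescription.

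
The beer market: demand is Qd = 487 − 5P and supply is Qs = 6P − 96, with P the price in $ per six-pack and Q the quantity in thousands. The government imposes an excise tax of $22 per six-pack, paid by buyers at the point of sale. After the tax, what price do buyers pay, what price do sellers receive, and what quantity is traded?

Buyers pay $65; sellers receive $43; quantity = 162.

Without the tax, 487 − 5P = 6P − 96 gives 11P = 583, so P* = $53 and Q* = 222.
With the tax collected from buyers, demand (in seller-price terms) shifts: Qd = 487 − 5(P + 22).
New equilibrium: buyers pay $65, sellers receive $43, Q = 162. (Wedge: Pb − Ps = 22.)
The less price-elastic side of the market bears the larger share of a per-unit tax.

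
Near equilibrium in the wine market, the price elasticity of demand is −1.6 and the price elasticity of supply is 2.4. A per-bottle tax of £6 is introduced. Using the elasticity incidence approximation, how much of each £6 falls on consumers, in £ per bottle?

Incidence ratio: consumers' share ≈ εs / (εs + |εd|) = 2.4 / (2.4 + 1.6) = 0.6.
So consumers bear ≈ 0.6 × £6 = £3.6; sellers bear £2.4.

Consumers bear ≈ £3.6 per bottle.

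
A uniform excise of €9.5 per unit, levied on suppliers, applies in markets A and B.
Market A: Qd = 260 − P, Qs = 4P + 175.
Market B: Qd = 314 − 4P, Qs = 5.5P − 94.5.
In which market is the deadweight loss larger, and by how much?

Market B, by €68.4.

Market A: pre-tax P* = €17, Q* = 243; post-tax Q = 235.4; deadweight loss = €36.1.
Market B: pre-tax P* = €43, Q* = 142; post-tax Q = 120; deadweight loss = €104.5.
Difference: €36.1 vs €104.5 → market B is larger by €68.4.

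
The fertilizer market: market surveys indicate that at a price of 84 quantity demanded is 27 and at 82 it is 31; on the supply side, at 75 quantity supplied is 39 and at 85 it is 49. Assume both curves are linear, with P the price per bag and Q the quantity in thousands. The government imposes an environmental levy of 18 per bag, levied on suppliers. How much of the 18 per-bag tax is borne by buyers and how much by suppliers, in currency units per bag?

Demand slope: (31 − 27)/(82 − 84) = -2, so Qd = 195 − 2P.
Supply slope: (49 − 39)/(85 − 75) = 1, so Qs = P − 36.
Before the tax: set 195 − 2P = P − 36 → P* = 77, Q* = 41.
With the tax collected from suppliers, supply shifts: Qs = (P − 18) − 36.
New equilibrium: buyers pay 83, suppliers receive 65, Q = 29. (Wedge: Pb − Ps = 18.)
Burden on buyers: 6; on suppliers: 12. (They sum to 18.)
The less price-elastic side of the market bears the larger share of a per-unit tax.

Buyers bear 6 per bag; suppliers bear 12 per bag.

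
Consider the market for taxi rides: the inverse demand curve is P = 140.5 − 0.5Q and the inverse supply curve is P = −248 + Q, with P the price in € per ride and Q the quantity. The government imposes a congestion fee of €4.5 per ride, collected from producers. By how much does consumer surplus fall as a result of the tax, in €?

Inverting to Q(P) form: Qd = 281 − 2P; Qs = P + 248.
Without the tax, 281 − 2P = P + 248 gives 3P = 33, so P* = €11 and Q* = 259.
With the tax collected from producers, supply shifts: Qs = (P − 4.5) + 248.
Solving gives Q = 256 with consumers paying €12.5 and producers receiving €8 (the €4.5 wedge).
ΔCS is the trapezoid between Q = 256 and Q = 259 of height €1.5: ½ · (259 + 256) · 1.5 = €386.25.

Consumer surplus falls by €386.25.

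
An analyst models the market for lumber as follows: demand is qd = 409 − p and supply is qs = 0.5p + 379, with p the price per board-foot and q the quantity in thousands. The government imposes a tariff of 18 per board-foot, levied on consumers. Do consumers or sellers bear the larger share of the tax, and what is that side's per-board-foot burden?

Without the tax, 409 − p = 0.5p + 379 gives 1.5p = 30, so p* = 20 and q* = 389.
With the tax collected from consumers, demand (in seller-price terms) shifts: qd = 409 − (p + 18).
New equilibrium: consumers pay 26, sellers receive 8, q = 383. (Wedge: pb − ps = 18.)
Per-board-foot burden: consumers 6, sellers 12.
Sellers take the larger share because supply is less price-elastic here (demand slope 1 vs supply slope 0.5).
The less price-elastic side of the market bears the larger share of a per-unit tax.

Sellers bear the larger share: 12 per board-foot.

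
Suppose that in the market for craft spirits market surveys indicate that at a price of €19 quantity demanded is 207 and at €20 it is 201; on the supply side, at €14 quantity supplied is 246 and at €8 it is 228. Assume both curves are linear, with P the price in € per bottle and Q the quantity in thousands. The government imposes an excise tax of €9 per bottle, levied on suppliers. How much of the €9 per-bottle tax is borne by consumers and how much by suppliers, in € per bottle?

Consumers bear €3 per bottle; suppliers bear €6 per bottle.

Demand slope: (201 − 207)/(20 − 19) = -6, so Qd = 321 − 6P.
Supply slope: (228 − 246)/(8 − 14) = 3, so Qs = 3P + 204.
Without the tax, 321 − 6P = 3P + 204 gives 9P = 117, so P* = €13 and Q* = 243.
With the tax collected from suppliers, supply shifts: Qs = 3(P − 9) + 204.
New equilibrium: consumers pay €16, suppliers receive €7, Q = 225. (Wedge: Pb − Ps = 9.)
Burden on consumers: €3; on suppliers: €6. (They sum to €9.)
The less price-elastic side of the market bears the larger share of a per-unit tax.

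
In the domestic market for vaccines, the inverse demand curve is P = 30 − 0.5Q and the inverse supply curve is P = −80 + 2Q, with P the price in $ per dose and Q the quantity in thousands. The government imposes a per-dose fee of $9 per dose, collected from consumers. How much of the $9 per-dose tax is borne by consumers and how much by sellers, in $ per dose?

Rewrite in direct form: Qd = 60 − 2P and Qs = 0.5P + 40.
Without the tax, 60 − 2P = 0.5P + 40 gives 2.5P = 20, so P* = $8 and Q* = 44.
With the tax collected from consumers, demand (in seller-price terms) shifts: Qd = 60 − 2(P + 9).
New equilibrium: consumers pay $9.8, sellers receive $0.8, Q = 40.4. (Wedge: Pb − Ps = 9.)
Burden on consumers: $1.8; on sellers: $7.2. (They sum to $9.)
The less price-elastic side of the market bears the larger share of a per-unit tax.

Consumers bear $1.8 per dose; sellers bear $7.2 per dose.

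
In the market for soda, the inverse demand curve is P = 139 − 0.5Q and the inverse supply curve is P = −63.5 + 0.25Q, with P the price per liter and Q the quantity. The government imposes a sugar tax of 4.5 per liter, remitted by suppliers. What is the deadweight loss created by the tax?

Inverting to Q(P) form: Qd = 278 − 2P; Qs = 4P + 254.
Before the tax: set 278 − 2P = 4P + 254 → P* = 4, Q* = 270.
With the tax collected from suppliers, supply shifts: Qs = 4(P − 4.5) + 254.
New equilibrium: consumers pay 7, suppliers receive 2.5, Q = 264. (Wedge: Pb − Ps = 4.5.)
Quantity falls by |ΔQ| = |270 − 264| = 6.
DWL = ½ · t · |ΔQ| = ½ · 4.5 · 6 = 13.5.

Deadweight loss = 13.5.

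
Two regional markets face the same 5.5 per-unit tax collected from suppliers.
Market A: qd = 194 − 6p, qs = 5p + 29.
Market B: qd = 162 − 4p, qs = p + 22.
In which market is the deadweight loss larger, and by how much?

Market A, by 29.15.

Market A: pre-tax p* = 15, q* = 104; post-tax q = 89; deadweight loss = 41.25.
Market B: pre-tax p* = 28, q* = 50; post-tax q = 45.6; deadweight loss = 12.1.
Difference: 41.25 vs 12.1 → market A is larger by 29.15.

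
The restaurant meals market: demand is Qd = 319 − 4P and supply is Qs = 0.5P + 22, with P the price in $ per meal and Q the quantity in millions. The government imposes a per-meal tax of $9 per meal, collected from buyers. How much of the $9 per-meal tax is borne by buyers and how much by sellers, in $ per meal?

Buyers bear $1 per meal; sellers bear $8 per meal.

Without the tax, 319 − 4P = 0.5P + 22 gives 4.5P = 297, so P* = $66 and Q* = 55.
With the tax collected from buyers, demand (in seller-price terms) shifts: Qd = 319 − 4(P + 9).
New equilibrium: buyers pay $67, sellers receive $58, Q = 51. (Wedge: Pb − Ps = 9.)
Burden on buyers: $1; on sellers: $8. (They sum to $9.)
The less price-elastic side of the market bears the larger share of a per-unit tax.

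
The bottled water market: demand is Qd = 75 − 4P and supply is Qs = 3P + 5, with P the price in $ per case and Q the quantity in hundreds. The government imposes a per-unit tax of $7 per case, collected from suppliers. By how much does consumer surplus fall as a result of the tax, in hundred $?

Before the tax: set 75 − 4P = 3P + 5 → P* = $10, Q* = 35.
With the tax collected from suppliers, supply shifts: Qs = 3(P − 7) + 5.
New equilibrium: consumers pay $13, suppliers receive $6, Q = 23. (Wedge: Pb − Ps = 7.)
ΔCS is the trapezoid between Q = 23 and Q = 35 of height $3: ½ · (35 + 23) · 3 = $87.

Consumer surplus falls by $87 hundred.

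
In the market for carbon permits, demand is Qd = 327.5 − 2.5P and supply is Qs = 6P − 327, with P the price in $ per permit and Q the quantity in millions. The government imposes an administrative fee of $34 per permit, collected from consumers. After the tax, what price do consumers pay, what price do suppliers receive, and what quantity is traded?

Consumers pay $101; suppliers receive $67; quantity = 75.

Without the tax, 327.5 − 2.5P = 6P − 327 gives 8.5P = 654.5, so P* = $77 and Q* = 135.
With the tax collected from consumers, demand (in seller-price terms) shifts: Qd = 327.5 − 2.5(P + 34).
New equilibrium: consumers pay $101, suppliers receive $67, Q = 75. (Wedge: Pb − Ps = 34.)
The less price-elastic side of the market bears the larger share of a per-unit tax.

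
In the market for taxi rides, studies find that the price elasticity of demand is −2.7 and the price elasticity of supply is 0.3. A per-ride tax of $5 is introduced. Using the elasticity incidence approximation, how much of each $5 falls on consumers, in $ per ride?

Incidence ratio: consumers' share ≈ εs / (εs + |εd|) = 0.3 / (0.3 + 2.7) = 0.1.
So consumers bear ≈ 0.1 × $5 = $0.5; suppliers bear $4.5.

Consumers bear ≈ $0.5 per ride.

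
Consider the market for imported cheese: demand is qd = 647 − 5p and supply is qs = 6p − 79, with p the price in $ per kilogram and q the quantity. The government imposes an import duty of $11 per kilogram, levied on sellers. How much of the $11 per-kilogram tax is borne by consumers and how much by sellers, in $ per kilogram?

Without the tax, 647 − 5p = 6p − 79 gives 11p = 726, so p* = $66 and q* = 317.
With the tax collected from sellers, supply shifts: qs = 6(p − 11) − 79.
New equilibrium: consumers pay $72, sellers receive $61, q = 287. (Wedge: pb − ps = 11.)
Burden on consumers: $6; on sellers: $5. (They sum to $11.)
The less price-elastic side of the market bears the larger share of a per-unit tax.

Consumers bear $6 per kilogram; sellers bear $5 per kilogram.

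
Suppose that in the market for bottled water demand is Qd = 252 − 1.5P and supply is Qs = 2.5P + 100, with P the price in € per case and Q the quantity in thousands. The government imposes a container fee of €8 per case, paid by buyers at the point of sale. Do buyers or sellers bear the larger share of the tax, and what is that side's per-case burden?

Buyers bear the larger share: €5 per case.

Before the tax: set 252 − 1.5P = 2.5P + 100 → P* = €38, Q* = 195.
With the tax collected from buyers, demand (in seller-price terms) shifts: Qd = 252 − 1.5(P + 8).
New equilibrium: buyers pay €43, sellers receive €35, Q = 187.5. (Wedge: Pb − Ps = 8.)
Per-case burden: buyers €5, sellers €3.
Buyers take the larger share because demand is less price-elastic here (demand slope 1.5 vs supply slope 2.5).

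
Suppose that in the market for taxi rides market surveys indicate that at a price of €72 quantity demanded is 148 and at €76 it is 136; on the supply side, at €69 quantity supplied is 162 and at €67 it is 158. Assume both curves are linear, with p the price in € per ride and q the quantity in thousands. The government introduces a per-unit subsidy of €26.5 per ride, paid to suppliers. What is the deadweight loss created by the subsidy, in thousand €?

Demand slope: (136 − 148)/(76 − 72) = -3, so qd = 364 − 3p.
Supply slope: (158 − 162)/(67 − 69) = 2, so qs = 2p + 24.
Without the subsidy, 364 − 3p = 2p + 24 gives 5p = 340, so p* = €68 and q* = 160.
With a per-unit subsidy paid to suppliers, each receives p + 26.5 per unit sold, so supply becomes qs = 2(p + 26.5) + 24.
New equilibrium: buyers pay €57.4, suppliers receive €83.9, q = 191.8. (Wedge: pb − ps = −26.5.)
Quantity rises by |ΔQ| = |160 − 191.8| = 31.8.
DWL = ½ · t · |ΔQ| = ½ · 26.5 · 31.8 = €421.35.

Deadweight loss = €421.35 thousand.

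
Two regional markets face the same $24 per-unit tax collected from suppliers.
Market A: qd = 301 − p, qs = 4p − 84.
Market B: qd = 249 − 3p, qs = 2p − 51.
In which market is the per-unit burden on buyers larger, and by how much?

Market A, by $9.6.

Market A: pre-tax p* = $77, q* = 224; post-tax q = 204.8; per-unit burden on buyers = $19.2.
Market B: pre-tax p* = $60, q* = 69; post-tax q = 40.2; per-unit burden on buyers = $9.6.
Difference: $19.2 vs $9.6 → market A is larger by $9.6.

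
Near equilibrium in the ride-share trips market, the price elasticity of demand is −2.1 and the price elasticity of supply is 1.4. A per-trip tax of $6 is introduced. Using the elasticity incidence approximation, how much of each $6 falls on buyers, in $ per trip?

Incidence ratio: buyers' share ≈ εs / (εs + |εd|) = 1.4 / (1.4 + 2.1) = 0.4.
So buyers bear ≈ 0.4 × $6 = $2.4; producers bear $3.6.

Buyers bear ≈ $2.4 per trip.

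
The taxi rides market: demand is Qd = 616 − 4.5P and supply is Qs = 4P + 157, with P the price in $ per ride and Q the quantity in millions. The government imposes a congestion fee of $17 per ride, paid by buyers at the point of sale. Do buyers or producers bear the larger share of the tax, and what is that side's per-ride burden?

Producers bear the larger share: $9 per ride.

Before the tax: set 616 − 4.5P = 4P + 157 → P* = $54, Q* = 373.
With the tax collected from buyers, demand (in seller-price terms) shifts: Qd = 616 − 4.5(P + 17).
Solving gives Q = 337 with buyers paying $62 and producers receiving $45 (the $17 wedge).
Per-ride burden: buyers $8, producers $9.
Producers take the larger share because supply is less price-elastic here (demand slope 4.5 vs supply slope 4).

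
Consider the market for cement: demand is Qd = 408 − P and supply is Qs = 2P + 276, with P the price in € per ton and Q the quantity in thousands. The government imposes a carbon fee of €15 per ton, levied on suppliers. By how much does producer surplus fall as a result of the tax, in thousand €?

Producer surplus falls by €1795 thousand.

Before the tax: set 408 − P = 2P + 276 → P* = €44, Q* = 364.
With the tax collected from suppliers, supply shifts: Qs = 2(P − 15) + 276.
New equilibrium: buyers pay €54, suppliers receive €39, Q = 354. (Wedge: Pb − Ps = 15.)
ΔPS is the trapezoid between Q = 354 and Q = 364 of height €5: ½ · (364 + 354) · 5 = €1795.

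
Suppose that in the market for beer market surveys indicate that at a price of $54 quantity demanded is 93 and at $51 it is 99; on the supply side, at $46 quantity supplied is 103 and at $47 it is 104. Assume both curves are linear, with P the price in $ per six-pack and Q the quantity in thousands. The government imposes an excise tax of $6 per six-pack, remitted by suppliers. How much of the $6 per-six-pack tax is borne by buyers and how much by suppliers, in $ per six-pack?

Demand slope: (99 − 93)/(51 − 54) = -2, so Qd = 201 − 2P.
Supply slope: (104 − 103)/(47 − 46) = 1, so Qs = P + 57.
Before the tax: set 201 − 2P = P + 57 → P* = $48, Q* = 105.
With the tax collected from suppliers, supply shifts: Qs = (P − 6) + 57.
Solving gives Q = 101 with buyers paying $50 and suppliers receiving $44 (the $6 wedge).
Burden on buyers: $2; on suppliers: $4. (They sum to $6.)
The less price-elastic side of the market bears the larger share of a per-unit tax.

Buyers bear $2 per six-pack; suppliers bear $4 per six-pack.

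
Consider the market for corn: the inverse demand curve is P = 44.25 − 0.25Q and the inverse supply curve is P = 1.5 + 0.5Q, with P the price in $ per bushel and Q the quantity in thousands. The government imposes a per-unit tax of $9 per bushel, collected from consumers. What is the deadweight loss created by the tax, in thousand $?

Inverting to Q(P) form: Qd = 177 − 4P; Qs = 2P − 3.
Without the tax, 177 − 4P = 2P − 3 gives 6P = 180, so P* = $30 and Q* = 57.
With the tax collected from consumers, demand (in seller-price terms) shifts: Qd = 177 − 4(P + 9).
Solving gives Q = 45 with consumers paying $33 and producers receiving $24 (the $9 wedge).
Quantity falls by |ΔQ| = |57 − 45| = 12.
DWL = ½ · t · |ΔQ| = ½ · 9 · 12 = $54.

Deadweight loss = $54 thousand.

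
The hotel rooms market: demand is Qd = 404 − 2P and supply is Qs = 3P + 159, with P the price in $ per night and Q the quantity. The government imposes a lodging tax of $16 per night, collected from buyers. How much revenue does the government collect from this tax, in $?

Tax revenue = $4588.8.

Before the tax: set 404 − 2P = 3P + 159 → P* = $49, Q* = 306.
With the tax collected from buyers, demand (in seller-price terms) shifts: Qd = 404 − 2(P + 16).
Solving gives Q = 286.8 with buyers paying $58.6 and sellers receiving $42.6 (the $16 wedge).
Revenue = t · Q = 16 · 286.8 = $4588.8.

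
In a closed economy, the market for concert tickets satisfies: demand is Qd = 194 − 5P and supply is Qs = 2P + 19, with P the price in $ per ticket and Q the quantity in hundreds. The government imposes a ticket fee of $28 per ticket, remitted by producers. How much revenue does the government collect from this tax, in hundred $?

Before the tax: set 194 − 5P = 2P + 19 → P* = $25, Q* = 69.
With the tax collected from producers, supply shifts: Qs = 2(P − 28) + 19.
Solving gives Q = 29 with consumers paying $33 and producers receiving $5 (the $28 wedge).
Revenue = t · Q = 28 · 29 = $812.

Tax revenue = $812 hundred.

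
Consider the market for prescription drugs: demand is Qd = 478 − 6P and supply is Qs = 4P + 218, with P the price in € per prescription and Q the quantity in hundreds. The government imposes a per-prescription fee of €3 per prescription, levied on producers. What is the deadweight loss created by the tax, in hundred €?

Deadweight loss = €10.8 hundred.

Before the tax: set 478 − 6P = 4P + 218 → P* = €26, Q* = 322.
With the tax collected from producers, supply shifts: Qs = 4(P − 3) + 218.
Solving gives Q = 314.8 with consumers paying €27.2 and producers receiving €24.2 (the €3 wedge).
Quantity falls by |ΔQ| = |322 − 314.8| = 7.2.
DWL = ½ · t · |ΔQ| = ½ · 3 · 7.2 = €10.8.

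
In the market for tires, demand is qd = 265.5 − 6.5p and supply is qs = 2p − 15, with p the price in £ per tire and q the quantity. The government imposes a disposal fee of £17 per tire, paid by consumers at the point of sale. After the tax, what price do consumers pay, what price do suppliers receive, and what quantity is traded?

Consumers pay £37; suppliers receive £20; quantity = 25.

Before the tax: set 265.5 − 6.5p = 2p − 15 → p* = £33, q* = 51.
With the tax collected from consumers, demand (in seller-price terms) shifts: qd = 265.5 − 6.5(p + 17).
New equilibrium: consumers pay £37, suppliers receive £20, q = 25. (Wedge: pb − ps = 17.)
The less price-elastic side of the market bears the larger share of a per-unit tax.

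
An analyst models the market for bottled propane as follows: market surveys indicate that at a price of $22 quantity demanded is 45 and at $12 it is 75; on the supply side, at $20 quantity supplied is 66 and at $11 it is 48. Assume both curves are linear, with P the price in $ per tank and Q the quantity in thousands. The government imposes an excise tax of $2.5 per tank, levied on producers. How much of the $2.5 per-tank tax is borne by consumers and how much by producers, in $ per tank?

Consumers bear $1 per tank; producers bear $1.5 per tank.

Demand slope: (75 − 45)/(12 − 22) = -3, so Qd = 111 − 3P.
Supply slope: (48 − 66)/(11 − 20) = 2, so Qs = 2P + 26.
Before the tax: set 111 − 3P = 2P + 26 → P* = $17, Q* = 60.
With the tax collected from producers, supply shifts: Qs = 2(P − 2.5) + 26.
Solving gives Q = 57 with consumers paying $18 and producers receiving $15.5 (the $2.5 wedge).
Burden on consumers: $1; on producers: $1.5. (They sum to $2.5.)
The less price-elastic side of the market bears the larger share of a per-unit tax.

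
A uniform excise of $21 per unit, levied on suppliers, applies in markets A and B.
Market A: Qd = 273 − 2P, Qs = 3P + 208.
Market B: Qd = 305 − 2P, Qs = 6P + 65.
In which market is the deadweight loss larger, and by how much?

Market A: pre-tax P* = $13, Q* = 247; post-tax Q = 221.8; deadweight loss = $264.6.
Market B: pre-tax P* = $30, Q* = 245; post-tax Q = 213.5; deadweight loss = $330.75.
Difference: $264.6 vs $330.75 → market B is larger by $66.15.

Market B, by $66.15.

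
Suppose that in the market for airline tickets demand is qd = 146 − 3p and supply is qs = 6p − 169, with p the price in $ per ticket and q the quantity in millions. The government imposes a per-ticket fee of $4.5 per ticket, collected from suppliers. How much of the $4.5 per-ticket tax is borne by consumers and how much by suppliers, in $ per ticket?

Consumers bear $3 per ticket; suppliers bear $1.5 per ticket.

Without the tax, 146 − 3p = 6p − 169 gives 9p = 315, so p* = $35 and q* = 41.
With the tax collected from suppliers, supply shifts: qs = 6(p − 4.5) − 169.
New equilibrium: consumers pay $38, suppliers receive $33.5, q = 32. (Wedge: pb − ps = 4.5.)
Burden on consumers: $3; on suppliers: $1.5. (They sum to $4.5.)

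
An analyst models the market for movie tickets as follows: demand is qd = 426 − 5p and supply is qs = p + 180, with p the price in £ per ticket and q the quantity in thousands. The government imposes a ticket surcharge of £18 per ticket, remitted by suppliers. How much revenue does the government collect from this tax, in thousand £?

Without the tax, 426 − 5p = p + 180 gives 6p = 246, so p* = £41 and q* = 221.
With the tax collected from suppliers, supply shifts: qs = (p − 18) + 180.
New equilibrium: consumers pay £44, suppliers receive £26, q = 206. (Wedge: pb − ps = 18.)
Revenue = t · Q = 18 · 206 = £3708.

Tax revenue = £3708 thousand.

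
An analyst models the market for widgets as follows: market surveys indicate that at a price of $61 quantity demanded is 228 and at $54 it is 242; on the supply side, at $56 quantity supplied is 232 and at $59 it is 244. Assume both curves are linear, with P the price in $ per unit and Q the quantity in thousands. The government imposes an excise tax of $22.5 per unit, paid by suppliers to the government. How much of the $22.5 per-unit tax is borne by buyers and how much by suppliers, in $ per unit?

Buyers bear $15 per unit; suppliers bear $7.5 per unit.

Demand slope: (242 − 228)/(54 − 61) = -2, so Qd = 350 − 2P.
Supply slope: (244 − 232)/(59 − 56) = 4, so Qs = 4P + 8.
Before the tax: set 350 − 2P = 4P + 8 → P* = $57, Q* = 236.
With the tax collected from suppliers, supply shifts: Qs = 4(P − 22.5) + 8.
Solving gives Q = 206 with buyers paying $72 and suppliers receiving $49.5 (the $22.5 wedge).
Burden on buyers: $15; on suppliers: $7.5. (They sum to $22.5.)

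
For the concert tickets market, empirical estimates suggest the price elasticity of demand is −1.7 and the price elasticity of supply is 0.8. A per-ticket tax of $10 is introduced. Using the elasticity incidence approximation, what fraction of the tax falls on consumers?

Incidence ratio: consumers' share ≈ εs / (εs + |εd|) = 0.8 / (0.8 + 1.7) = 0.32.
Supply is the less elastic side, so consumers bear the smaller share.

Consumers' share ≈ 0.32.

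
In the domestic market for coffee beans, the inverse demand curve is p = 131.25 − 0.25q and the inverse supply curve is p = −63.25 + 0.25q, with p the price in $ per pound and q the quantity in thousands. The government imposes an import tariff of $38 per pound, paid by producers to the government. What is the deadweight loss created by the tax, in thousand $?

Deadweight loss = $1444 thousand.

Inverting to q(p) form: qd = 525 − 4p; qs = 4p + 253.
Without the tax, 525 − 4p = 4p + 253 gives 8p = 272, so p* = $34 and q* = 389.
With the tax collected from producers, supply shifts: qs = 4(p − 38) + 253.
New equilibrium: consumers pay $53, producers receive $15, q = 313. (Wedge: pb − ps = 38.)
Quantity falls by |ΔQ| = |389 − 313| = 76.
DWL = ½ · t · |ΔQ| = ½ · 38 · 76 = $1444.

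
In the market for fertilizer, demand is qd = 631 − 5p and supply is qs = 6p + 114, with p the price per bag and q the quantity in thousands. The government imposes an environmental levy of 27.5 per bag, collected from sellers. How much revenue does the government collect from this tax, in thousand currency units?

Before the tax: set 631 − 5p = 6p + 114 → p* = 47, q* = 396.
With the tax collected from sellers, supply shifts: qs = 6(p − 27.5) + 114.
Solving gives q = 321 with consumers paying 62 and sellers receiving 34.5 (the 27.5 wedge).
Revenue = t · Q = 27.5 · 321 = 8827.5.

Tax revenue = 8827.5 thousand.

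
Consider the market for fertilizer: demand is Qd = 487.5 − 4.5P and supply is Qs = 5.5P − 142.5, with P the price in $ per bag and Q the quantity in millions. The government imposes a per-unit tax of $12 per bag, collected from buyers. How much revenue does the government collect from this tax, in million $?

Tax revenue = $2091.6 million.

Without the tax, 487.5 − 4.5P = 5.5P − 142.5 gives 10P = 630, so P* = $63 and Q* = 204.
With the tax collected from buyers, demand (in seller-price terms) shifts: Qd = 487.5 − 4.5(P + 12).
Solving gives Q = 174.3 with buyers paying $69.6 and producers receiving $57.6 (the $12 wedge).
Revenue = t · Q = 12 · 174.3 = $2091.6.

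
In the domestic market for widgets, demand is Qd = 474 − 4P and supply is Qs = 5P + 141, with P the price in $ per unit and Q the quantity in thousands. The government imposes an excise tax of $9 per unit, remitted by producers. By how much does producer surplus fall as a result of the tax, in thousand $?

Producer surplus falls by $1264 thousand.

Before the tax: set 474 − 4P = 5P + 141 → P* = $37, Q* = 326.
With the tax collected from producers, supply shifts: Qs = 5(P − 9) + 141.
New equilibrium: consumers pay $42, producers receive $33, Q = 306. (Wedge: Pb − Ps = 9.)
ΔPS is the trapezoid between Q = 306 and Q = 326 of height $4: ½ · (326 + 306) · 4 = $1264.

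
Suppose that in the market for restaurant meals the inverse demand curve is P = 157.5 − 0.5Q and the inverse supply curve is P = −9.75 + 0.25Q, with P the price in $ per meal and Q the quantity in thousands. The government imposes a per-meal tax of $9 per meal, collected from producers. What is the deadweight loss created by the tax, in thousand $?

Deadweight loss = $54 thousand.

Inverting to Q(P) form: Qd = 315 − 2P; Qs = 4P + 39.
Without the tax, 315 − 2P = 4P + 39 gives 6P = 276, so P* = $46 and Q* = 223.
With the tax collected from producers, supply shifts: Qs = 4(P − 9) + 39.
Solving gives Q = 211 with buyers paying $52 and producers receiving $43 (the $9 wedge).
Quantity falls by |ΔQ| = |223 − 211| = 12.
DWL = ½ · t · |ΔQ| = ½ · 9 · 12 = $54.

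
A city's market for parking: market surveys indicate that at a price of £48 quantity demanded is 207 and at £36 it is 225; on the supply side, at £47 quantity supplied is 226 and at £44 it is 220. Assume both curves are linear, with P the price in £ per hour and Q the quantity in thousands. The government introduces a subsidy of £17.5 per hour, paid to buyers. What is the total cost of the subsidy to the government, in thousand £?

Government outlay = £4042.5 thousand.

Demand slope: (225 − 207)/(36 − 48) = -1.5, so Qd = 279 − 1.5P.
Supply slope: (220 − 226)/(44 − 47) = 2, so Qs = 2P + 132.
Without the subsidy, 279 − 1.5P = 2P + 132 gives 3.5P = 147, so P* = £42 and Q* = 216.
With a per-unit subsidy paid to buyers, each effectively pays P − 17.5, so demand becomes Qd = 279 − 1.5(P − 17.5).
Solving gives Q = 231 with buyers paying £32 and suppliers receiving £49.5 (the £17.5 wedge).
Outlay = t · Q = 17.5 · 231 = £4042.5.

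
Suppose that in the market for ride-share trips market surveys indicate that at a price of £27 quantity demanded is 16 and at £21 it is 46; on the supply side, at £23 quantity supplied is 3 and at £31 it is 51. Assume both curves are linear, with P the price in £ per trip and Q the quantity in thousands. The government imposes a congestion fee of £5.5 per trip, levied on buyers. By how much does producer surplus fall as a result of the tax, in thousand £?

Demand slope: (46 − 16)/(21 − 27) = -5, so Qd = 151 − 5P.
Supply slope: (51 − 3)/(31 − 23) = 6, so Qs = 6P − 135.
Before the tax: set 151 − 5P = 6P − 135 → P* = £26, Q* = 21.
With the tax collected from buyers, demand (in seller-price terms) shifts: Qd = 151 − 5(P + 5.5).
New equilibrium: buyers pay £29, producers receive £23.5, Q = 6. (Wedge: Pb − Ps = 5.5.)
ΔPS is the trapezoid between Q = 6 and Q = 21 of height £2.5: ½ · (21 + 6) · 2.5 = £33.75.

Producer surplus falls by £33.75 thousand.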